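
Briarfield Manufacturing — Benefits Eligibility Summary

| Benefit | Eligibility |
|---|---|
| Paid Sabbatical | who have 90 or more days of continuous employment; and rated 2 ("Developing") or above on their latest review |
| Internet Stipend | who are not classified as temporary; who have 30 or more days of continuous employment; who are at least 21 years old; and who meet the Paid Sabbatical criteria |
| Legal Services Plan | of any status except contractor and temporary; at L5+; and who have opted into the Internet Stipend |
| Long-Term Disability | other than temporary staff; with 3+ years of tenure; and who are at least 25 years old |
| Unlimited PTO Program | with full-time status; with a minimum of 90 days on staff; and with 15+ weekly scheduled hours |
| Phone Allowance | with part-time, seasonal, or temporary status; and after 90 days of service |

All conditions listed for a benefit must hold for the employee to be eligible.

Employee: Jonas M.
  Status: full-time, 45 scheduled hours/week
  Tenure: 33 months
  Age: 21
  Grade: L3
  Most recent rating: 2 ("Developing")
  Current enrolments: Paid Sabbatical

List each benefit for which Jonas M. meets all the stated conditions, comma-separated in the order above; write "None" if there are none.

Paid Sabbatical — service 33 months ≥ 90 days ✓; rating 2 ≥ 2 ✓ → eligible.
Internet Stipend — status full-time ✓ (not excluded); service 33 months ≥ 30 days ✓; age 21 ≥ 21 ✓; eligible for Paid Sabbatical ✓ → eligible.
Legal Services Plan — status full-time ✓ (not excluded); grade L3 < L5 ✗ → not eligible.
Long-Term Disability — status full-time ✓ (not excluded); service 33 months < 3 years (≈1095 days) ✗ → not eligible.
Unlimited PTO Program — status full-time ✓; service 33 months ≥ 90 days ✓; 45 hrs/wk ≥ 15 ✓ → eligible.
Phone Allowance — status full-time ✗ (requires part-time, seasonal, or temporary) → not eligible.

Paid Sabbatical, Internet Stipend, Unlimited PTO Program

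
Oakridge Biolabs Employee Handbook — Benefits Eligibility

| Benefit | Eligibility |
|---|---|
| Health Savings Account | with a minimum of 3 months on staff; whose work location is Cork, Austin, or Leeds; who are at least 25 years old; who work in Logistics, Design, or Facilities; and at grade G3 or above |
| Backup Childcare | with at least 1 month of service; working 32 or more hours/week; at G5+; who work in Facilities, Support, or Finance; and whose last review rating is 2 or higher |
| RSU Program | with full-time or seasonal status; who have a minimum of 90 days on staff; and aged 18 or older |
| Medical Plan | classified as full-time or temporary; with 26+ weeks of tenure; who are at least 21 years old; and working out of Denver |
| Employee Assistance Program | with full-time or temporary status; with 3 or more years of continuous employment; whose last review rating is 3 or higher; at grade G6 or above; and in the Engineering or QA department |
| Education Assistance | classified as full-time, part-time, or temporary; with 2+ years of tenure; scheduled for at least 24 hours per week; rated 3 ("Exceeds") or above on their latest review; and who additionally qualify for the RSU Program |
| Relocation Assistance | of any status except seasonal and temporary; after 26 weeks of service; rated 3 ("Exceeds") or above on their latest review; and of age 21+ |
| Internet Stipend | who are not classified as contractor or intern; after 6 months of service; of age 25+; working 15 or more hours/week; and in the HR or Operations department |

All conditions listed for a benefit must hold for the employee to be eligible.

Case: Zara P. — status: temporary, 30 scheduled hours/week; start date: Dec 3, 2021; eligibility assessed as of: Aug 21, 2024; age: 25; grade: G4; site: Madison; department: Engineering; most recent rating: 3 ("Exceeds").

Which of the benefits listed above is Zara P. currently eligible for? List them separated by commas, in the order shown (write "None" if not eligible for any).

None

Service from Dec 3, 2021 to Aug 21, 2024: 992 days.
Health Savings Account — service 992 days ≥ 3 months (≈90 days) ✓; site Madison ✗ (not Cork, Austin, or Leeds) → not eligible.
Backup Childcare — service 992 days ≥ 1 month (≈30 days) ✓; 30 hrs/wk < 32 ✗ → not eligible.
RSU Program — status temporary ✗ (requires full-time or seasonal) → not eligible.
Medical Plan — status temporary ✓; service 992 days ≥ 26 weeks (≈182 days) ✓; age 25 ≥ 21 ✓; site Madison ✗ (not Denver) → not eligible.
Employee Assistance Program — status temporary ✓; service 992 days < 3 years (≈1095 days) ✗ → not eligible.
Education Assistance — status temporary ✓; service 992 days ≥ 2 years (≈730 days) ✓; 30 hrs/wk ≥ 24 ✓; rating 3 ≥ 3 ✓; not eligible for RSU Program ✗ → not eligible.
Relocation Assistance — status temporary ✗ (excluded) → not eligible.
Internet Stipend — status temporary ✓ (not excluded); service 992 days ≥ 6 months (≈180 days) ✓; age 25 ≥ 25 ✓; 30 hrs/wk ≥ 15 ✓; dept Engineering ✗ → not eligible.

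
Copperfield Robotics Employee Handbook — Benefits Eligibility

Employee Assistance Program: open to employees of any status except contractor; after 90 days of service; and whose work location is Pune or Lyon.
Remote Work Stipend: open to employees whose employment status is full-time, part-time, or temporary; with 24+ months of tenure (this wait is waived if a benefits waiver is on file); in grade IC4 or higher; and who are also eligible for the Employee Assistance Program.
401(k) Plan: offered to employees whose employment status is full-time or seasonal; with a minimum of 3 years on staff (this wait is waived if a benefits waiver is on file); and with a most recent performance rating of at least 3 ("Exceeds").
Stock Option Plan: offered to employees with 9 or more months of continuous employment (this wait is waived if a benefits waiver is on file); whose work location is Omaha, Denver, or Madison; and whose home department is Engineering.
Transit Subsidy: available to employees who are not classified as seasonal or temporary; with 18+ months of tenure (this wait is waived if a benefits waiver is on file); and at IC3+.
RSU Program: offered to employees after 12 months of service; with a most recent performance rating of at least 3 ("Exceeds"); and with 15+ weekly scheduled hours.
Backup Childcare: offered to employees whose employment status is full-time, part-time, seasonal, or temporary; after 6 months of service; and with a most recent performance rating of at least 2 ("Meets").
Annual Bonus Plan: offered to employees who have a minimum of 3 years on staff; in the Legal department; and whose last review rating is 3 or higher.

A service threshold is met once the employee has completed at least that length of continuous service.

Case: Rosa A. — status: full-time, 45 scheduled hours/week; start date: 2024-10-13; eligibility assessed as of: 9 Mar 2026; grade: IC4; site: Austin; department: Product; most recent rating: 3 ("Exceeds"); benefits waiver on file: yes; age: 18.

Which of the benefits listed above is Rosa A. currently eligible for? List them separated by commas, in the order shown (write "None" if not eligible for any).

Service from 2024-10-13 to 9 Mar 2026: 512 days.
Employee Assistance Program — status full-time ✓ (not excluded); service 512 days ≥ 90 days ✓; site Austin ✗ (not Pune or Lyon) → not eligible.
Remote Work Stipend — status full-time ✓; benefits waiver on file ✓; grade IC4 ≥ IC4 ✓; not eligible for Employee Assistance Program ✗ → not eligible.
401(k) Plan — status full-time ✓; benefits waiver on file ✓; rating 3 ≥ 3 ✓ → eligible.
Stock Option Plan — benefits waiver on file ✓; site Austin ✗ (not Omaha, Denver, or Madison) → not eligible.
Transit Subsidy — status full-time ✓ (not excluded); benefits waiver on file ✓; grade IC4 ≥ IC3 ✓ → eligible.
RSU Program — service 512 days ≥ 12 months (≈360 days) ✓; rating 3 ≥ 3 ✓; 45 hrs/wk ≥ 15 ✓ → eligible.
Backup Childcare — status full-time ✓; service 512 days ≥ 6 months (≈180 days) ✓; rating 3 ≥ 2 ✓ → eligible.
Annual Bonus Plan — service 512 days < 3 years (≈1095 days) ✗ → not eligible.

401(k) Plan, Transit Subsidy, RSU Program, Backup Childcare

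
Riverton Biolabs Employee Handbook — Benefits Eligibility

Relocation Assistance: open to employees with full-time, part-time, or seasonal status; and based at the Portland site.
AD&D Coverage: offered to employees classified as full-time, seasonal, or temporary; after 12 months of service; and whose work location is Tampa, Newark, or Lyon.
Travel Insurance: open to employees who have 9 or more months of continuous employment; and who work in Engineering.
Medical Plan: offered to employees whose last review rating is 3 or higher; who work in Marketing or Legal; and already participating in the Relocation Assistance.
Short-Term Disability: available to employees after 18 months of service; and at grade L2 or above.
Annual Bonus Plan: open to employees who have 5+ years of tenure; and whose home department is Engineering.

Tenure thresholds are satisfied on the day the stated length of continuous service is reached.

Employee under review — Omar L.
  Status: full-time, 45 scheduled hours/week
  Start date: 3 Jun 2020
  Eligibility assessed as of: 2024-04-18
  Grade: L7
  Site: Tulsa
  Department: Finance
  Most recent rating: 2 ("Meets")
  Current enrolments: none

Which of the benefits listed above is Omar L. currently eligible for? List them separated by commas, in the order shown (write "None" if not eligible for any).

Short-Term Disability

Service from 3 Jun 2020 to 2024-04-18: 1415 days.
Relocation Assistance — status full-time ✓; site Tulsa ✗ (not Portland) → not eligible.
AD&D Coverage — status full-time ✓; service 1415 days ≥ 12 months (≈360 days) ✓; site Tulsa ✗ (not Tampa, Newark, or Lyon) → not eligible.
Travel Insurance — service 1415 days ≥ 9 months (≈270 days) ✓; dept Finance ✗ → not eligible.
Medical Plan — rating 2 < 3 ✗ → not eligible.
Short-Term Disability — service 1415 days ≥ 18 months (≈540 days) ✓; grade L7 ≥ L2 ✓ → eligible.
Annual Bonus Plan — service 1415 days < 5 years (≈1825 days) ✗ → not eligible.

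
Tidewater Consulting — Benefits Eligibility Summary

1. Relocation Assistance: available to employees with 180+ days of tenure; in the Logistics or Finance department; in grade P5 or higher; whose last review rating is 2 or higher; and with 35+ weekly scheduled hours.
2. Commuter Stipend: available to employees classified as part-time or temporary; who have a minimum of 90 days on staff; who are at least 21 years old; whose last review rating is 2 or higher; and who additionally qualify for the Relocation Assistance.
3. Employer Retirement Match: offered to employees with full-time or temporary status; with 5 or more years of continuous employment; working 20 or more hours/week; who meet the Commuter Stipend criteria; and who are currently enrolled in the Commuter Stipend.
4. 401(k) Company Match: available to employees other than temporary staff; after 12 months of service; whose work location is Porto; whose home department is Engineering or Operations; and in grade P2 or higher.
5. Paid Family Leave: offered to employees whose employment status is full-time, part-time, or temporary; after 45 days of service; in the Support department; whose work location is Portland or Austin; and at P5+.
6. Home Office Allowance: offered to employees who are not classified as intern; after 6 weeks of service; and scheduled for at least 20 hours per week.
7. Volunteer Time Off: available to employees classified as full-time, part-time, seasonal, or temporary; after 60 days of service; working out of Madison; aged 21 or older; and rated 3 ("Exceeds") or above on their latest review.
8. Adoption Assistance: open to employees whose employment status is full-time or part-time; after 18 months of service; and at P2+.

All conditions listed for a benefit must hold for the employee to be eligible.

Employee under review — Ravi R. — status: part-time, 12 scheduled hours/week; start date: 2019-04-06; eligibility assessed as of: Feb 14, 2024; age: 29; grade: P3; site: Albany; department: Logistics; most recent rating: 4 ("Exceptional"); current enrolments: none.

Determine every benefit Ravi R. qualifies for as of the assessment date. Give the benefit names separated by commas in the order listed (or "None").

Service from 2019-04-06 to Feb 14, 2024: 1775 days.
Relocation Assistance — service 1775 days ≥ 180 days ✓; dept Logistics ✓; grade P3 < P5 ✗ → not eligible.
Commuter Stipend — status part-time ✓; service 1775 days ≥ 90 days ✓; age 29 ≥ 21 ✓; rating 4 ≥ 2 ✓; not eligible for Relocation Assistance ✗ → not eligible.
Employer Retirement Match — status part-time ✗ (requires full-time or temporary) → not eligible.
401(k) Company Match — status part-time ✓ (not excluded); service 1775 days ≥ 12 months (≈360 days) ✓; site Albany ✗ (not Porto) → not eligible.
Paid Family Leave — status part-time ✓; service 1775 days ≥ 45 days ✓; dept Logistics ✗ → not eligible.
Home Office Allowance — status part-time ✓ (not excluded); service 1775 days ≥ 6 weeks (≈42 days) ✓; 12 hrs/wk < 20 ✗ → not eligible.
Volunteer Time Off — status part-time ✓; service 1775 days ≥ 60 days ✓; site Albany ✗ (not Madison) → not eligible.
Adoption Assistance — status part-time ✓; service 1775 days ≥ 18 months (≈540 days) ✓; grade P3 ≥ P2 ✓ → eligible.

Adoption Assistance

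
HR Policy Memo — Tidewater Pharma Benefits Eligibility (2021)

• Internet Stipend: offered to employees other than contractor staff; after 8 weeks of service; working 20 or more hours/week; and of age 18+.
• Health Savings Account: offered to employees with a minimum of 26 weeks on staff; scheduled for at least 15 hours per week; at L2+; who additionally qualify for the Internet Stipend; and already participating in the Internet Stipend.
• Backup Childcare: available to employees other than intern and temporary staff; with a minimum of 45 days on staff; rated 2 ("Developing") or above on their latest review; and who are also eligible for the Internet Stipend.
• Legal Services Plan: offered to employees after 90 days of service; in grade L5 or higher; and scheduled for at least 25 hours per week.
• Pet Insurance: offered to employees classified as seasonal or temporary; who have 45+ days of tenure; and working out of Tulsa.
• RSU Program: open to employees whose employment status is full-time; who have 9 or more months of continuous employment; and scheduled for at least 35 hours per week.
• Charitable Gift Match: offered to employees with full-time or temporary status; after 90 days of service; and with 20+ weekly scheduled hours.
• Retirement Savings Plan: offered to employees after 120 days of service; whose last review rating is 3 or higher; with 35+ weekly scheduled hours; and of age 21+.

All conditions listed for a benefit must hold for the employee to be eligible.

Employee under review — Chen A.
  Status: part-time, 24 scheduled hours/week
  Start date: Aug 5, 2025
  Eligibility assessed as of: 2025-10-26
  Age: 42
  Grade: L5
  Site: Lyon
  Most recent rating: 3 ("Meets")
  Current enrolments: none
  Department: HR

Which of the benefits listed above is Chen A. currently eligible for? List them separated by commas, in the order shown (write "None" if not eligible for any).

Service from Aug 5, 2025 to 2025-10-26: 82 days.
Internet Stipend — status part-time ✓ (not excluded); service 82 days ≥ 8 weeks (≈56 days) ✓; 24 hrs/wk ≥ 20 ✓; age 42 ≥ 18 ✓ → eligible.
Health Savings Account — service 82 days < 26 weeks (≈182 days) ✗ → not eligible.
Backup Childcare — status part-time ✓ (not excluded); service 82 days ≥ 45 days ✓; rating 3 ≥ 2 ✓; eligible for Internet Stipend ✓ → eligible.
Legal Services Plan — service 82 days < 90 days ✗ → not eligible.
Pet Insurance — status part-time ✗ (requires seasonal or temporary) → not eligible.
RSU Program — status part-time ✗ (requires full-time) → not eligible.
Charitable Gift Match — status part-time ✗ (requires full-time or temporary) → not eligible.
Retirement Savings Plan — service 82 days < 120 days ✗ → not eligible.

Internet Stipend, Backup Childcare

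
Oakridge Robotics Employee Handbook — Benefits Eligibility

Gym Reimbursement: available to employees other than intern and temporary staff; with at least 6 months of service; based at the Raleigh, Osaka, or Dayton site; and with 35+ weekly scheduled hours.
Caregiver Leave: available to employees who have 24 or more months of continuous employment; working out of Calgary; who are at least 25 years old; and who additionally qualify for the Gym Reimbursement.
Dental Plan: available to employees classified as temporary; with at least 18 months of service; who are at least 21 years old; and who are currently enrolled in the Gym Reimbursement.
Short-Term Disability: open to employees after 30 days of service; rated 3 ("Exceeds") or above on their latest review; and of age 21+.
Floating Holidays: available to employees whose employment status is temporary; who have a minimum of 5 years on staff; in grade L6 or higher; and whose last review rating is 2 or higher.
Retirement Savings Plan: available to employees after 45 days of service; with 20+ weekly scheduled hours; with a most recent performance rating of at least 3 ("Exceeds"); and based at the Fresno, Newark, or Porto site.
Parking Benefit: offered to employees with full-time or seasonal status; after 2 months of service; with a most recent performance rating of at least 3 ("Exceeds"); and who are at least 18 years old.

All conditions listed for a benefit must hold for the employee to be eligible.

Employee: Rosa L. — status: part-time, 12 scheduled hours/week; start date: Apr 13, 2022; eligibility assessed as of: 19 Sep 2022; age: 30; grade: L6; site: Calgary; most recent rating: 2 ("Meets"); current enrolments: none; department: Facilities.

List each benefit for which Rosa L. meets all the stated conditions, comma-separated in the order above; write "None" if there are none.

None

Service from Apr 13, 2022 to 19 Sep 2022: 159 days.
Gym Reimbursement — status part-time ✓ (not excluded); service 159 days < 6 months (≈180 days) ✗ → not eligible.
Caregiver Leave — service 159 days < 24 months (≈720 days) ✗ → not eligible.
Dental Plan — status part-time ✗ (requires temporary) → not eligible.
Short-Term Disability — service 159 days ≥ 30 days ✓; rating 2 < 3 ✗ → not eligible.
Floating Holidays — status part-time ✗ (requires temporary) → not eligible.
Retirement Savings Plan — service 159 days ≥ 45 days ✓; 12 hrs/wk < 20 ✗ → not eligible.
Parking Benefit — status part-time ✗ (requires full-time or seasonal) → not eligible.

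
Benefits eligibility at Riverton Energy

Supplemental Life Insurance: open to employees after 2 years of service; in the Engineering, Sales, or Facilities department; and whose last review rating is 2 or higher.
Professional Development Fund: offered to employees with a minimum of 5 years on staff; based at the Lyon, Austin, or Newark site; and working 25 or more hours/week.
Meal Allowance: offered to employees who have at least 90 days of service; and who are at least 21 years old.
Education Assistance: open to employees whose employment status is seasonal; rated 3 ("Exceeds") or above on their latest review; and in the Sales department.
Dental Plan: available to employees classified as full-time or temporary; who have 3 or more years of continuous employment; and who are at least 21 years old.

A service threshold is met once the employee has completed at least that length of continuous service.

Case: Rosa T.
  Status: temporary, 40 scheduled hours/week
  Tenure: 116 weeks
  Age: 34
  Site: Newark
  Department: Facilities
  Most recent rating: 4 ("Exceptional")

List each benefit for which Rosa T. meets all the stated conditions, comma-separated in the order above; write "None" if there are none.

Supplemental Life Insurance, Meal Allowance

Supplemental Life Insurance — service 116 weeks ≥ 2 years (≈730 days) ✓; dept Facilities ✓; rating 4 ≥ 2 ✓ → eligible.
Professional Development Fund — service 116 weeks < 5 years (≈1825 days) ✗ → not eligible.
Meal Allowance — service 116 weeks ≥ 90 days ✓; age 34 ≥ 21 ✓ → eligible.
Education Assistance — status temporary ✗ (requires seasonal) → not eligible.
Dental Plan — status temporary ✓; service 116 weeks < 3 years (≈1095 days) ✗ → not eligible.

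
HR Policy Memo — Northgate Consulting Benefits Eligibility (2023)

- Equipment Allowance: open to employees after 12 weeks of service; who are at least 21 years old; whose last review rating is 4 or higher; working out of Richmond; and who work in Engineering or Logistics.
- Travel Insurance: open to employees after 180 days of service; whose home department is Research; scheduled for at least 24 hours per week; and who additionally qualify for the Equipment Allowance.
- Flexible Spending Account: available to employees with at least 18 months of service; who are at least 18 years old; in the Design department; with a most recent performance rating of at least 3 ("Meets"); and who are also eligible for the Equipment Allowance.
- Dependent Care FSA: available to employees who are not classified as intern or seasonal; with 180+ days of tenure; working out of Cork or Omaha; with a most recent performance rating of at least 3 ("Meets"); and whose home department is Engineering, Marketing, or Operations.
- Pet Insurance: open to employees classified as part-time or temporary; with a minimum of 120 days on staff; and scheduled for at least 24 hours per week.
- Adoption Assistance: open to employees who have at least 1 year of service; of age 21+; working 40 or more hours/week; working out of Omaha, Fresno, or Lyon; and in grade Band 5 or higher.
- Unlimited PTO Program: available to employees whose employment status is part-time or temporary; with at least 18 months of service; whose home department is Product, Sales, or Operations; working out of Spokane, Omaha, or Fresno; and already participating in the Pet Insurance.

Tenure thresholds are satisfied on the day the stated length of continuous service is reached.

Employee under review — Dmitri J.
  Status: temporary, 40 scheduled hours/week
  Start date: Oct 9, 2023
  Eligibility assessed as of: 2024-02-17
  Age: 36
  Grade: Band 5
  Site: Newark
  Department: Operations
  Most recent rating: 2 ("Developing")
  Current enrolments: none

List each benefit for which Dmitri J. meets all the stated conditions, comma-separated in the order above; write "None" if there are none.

Service from Oct 9, 2023 to 2024-02-17: 131 days.
Equipment Allowance — service 131 days ≥ 12 weeks (≈84 days) ✓; age 36 ≥ 21 ✓; rating 2 < 4 ✗ → not eligible.
Travel Insurance — service 131 days < 180 days ✗ → not eligible.
Flexible Spending Account — service 131 days < 18 months (≈540 days) ✗ → not eligible.
Dependent Care FSA — status temporary ✓ (not excluded); service 131 days < 180 days ✗ → not eligible.
Pet Insurance — status temporary ✓; service 131 days ≥ 120 days ✓; 40 hrs/wk ≥ 24 ✓ → eligible.
Adoption Assistance — service 131 days < 1 year (≈365 days) ✗ → not eligible.
Unlimited PTO Program — status temporary ✓; service 131 days < 18 months (≈540 days) ✗ → not eligible.

Pet Insurance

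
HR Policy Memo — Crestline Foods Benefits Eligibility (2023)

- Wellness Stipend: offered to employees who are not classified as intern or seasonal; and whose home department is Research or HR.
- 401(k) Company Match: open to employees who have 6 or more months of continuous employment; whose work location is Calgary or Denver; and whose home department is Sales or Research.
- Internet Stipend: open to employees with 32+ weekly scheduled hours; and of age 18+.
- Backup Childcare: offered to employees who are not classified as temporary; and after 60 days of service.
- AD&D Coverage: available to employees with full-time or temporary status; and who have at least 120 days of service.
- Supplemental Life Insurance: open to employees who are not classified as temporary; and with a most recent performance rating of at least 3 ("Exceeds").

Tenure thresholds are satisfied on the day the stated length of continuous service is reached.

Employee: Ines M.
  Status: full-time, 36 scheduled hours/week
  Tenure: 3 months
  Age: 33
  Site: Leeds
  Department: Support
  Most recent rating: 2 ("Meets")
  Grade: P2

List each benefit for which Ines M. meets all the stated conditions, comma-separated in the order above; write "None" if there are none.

Internet Stipend, Backup Childcare

Wellness Stipend — status full-time ✓ (not excluded); dept Support ✗ → not eligible.
401(k) Company Match — service 3 months < 6 months ✗ → not eligible.
Internet Stipend — 36 hrs/wk ≥ 32 ✓; age 33 ≥ 18 ✓ → eligible.
Backup Childcare — status full-time ✓ (not excluded); service 3 months ≥ 60 days ✓ → eligible.
AD&D Coverage — status full-time ✓; service 3 months < 120 days ✗ → not eligible.
Supplemental Life Insurance — status full-time ✓ (not excluded); rating 2 < 3 ✗ → not eligible.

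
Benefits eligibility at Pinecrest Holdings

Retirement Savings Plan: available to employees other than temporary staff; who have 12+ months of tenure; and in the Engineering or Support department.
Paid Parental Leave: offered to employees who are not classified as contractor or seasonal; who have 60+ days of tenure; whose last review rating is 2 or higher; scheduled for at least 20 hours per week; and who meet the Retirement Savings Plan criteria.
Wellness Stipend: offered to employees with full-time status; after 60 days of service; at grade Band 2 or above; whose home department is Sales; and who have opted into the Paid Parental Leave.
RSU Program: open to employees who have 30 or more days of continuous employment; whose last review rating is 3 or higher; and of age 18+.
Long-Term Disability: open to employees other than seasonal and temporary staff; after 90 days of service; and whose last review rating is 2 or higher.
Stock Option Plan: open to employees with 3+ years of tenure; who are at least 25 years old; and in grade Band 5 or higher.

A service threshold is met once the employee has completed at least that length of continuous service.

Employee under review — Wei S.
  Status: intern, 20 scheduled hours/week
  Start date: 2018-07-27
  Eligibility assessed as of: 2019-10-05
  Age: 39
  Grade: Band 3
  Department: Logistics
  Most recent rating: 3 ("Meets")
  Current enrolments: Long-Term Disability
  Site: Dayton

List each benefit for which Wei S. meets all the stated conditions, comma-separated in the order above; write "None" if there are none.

RSU Program, Long-Term Disability

Service from 2018-07-27 to 2019-10-05: 435 days.
Retirement Savings Plan — status intern ✓ (not excluded); service 435 days ≥ 12 months (≈360 days) ✓; dept Logistics ✗ → not eligible.
Paid Parental Leave — status intern ✓ (not excluded); service 435 days ≥ 60 days ✓; rating 3 ≥ 2 ✓; 20 hrs/wk ≥ 20 ✓; not eligible for Retirement Savings Plan ✗ → not eligible.
Wellness Stipend — status intern ✗ (requires full-time) → not eligible.
RSU Program — service 435 days ≥ 30 days ✓; rating 3 ≥ 3 ✓; age 39 ≥ 18 ✓ → eligible.
Long-Term Disability — status intern ✓ (not excluded); service 435 days ≥ 90 days ✓; rating 3 ≥ 2 ✓ → eligible.
Stock Option Plan — service 435 days < 3 years (≈1095 days) ✗ → not eligible.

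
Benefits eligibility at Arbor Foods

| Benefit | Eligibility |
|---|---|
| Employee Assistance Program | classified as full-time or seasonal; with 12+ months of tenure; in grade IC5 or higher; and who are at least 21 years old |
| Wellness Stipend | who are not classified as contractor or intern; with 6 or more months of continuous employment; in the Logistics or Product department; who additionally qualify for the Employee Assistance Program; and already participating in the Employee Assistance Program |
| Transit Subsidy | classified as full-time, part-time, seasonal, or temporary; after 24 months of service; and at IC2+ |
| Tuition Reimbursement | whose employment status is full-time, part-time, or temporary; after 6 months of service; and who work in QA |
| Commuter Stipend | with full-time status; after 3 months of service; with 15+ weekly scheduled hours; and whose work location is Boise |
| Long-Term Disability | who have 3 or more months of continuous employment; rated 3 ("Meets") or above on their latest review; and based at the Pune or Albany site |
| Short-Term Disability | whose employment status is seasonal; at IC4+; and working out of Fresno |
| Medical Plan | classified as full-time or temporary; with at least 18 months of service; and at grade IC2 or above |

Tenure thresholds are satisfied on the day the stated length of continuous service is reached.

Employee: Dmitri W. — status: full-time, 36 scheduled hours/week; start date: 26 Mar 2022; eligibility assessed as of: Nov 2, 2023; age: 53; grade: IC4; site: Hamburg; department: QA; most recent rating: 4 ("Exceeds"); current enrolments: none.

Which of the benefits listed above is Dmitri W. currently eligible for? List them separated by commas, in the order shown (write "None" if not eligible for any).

Tuition Reimbursement, Medical Plan

Service from 26 Mar 2022 to Nov 2, 2023: 586 days.
Employee Assistance Program — status full-time ✓; service 586 days ≥ 12 months (≈360 days) ✓; grade IC4 < IC5 ✗ → not eligible.
Wellness Stipend — status full-time ✓ (not excluded); service 586 days ≥ 6 months (≈180 days) ✓; dept QA ✗ → not eligible.
Transit Subsidy — status full-time ✓; service 586 days < 24 months (≈720 days) ✗ → not eligible.
Tuition Reimbursement — status full-time ✓; service 586 days ≥ 6 months (≈180 days) ✓; dept QA ✓ → eligible.
Commuter Stipend — status full-time ✓; service 586 days ≥ 3 months (≈90 days) ✓; 36 hrs/wk ≥ 15 ✓; site Hamburg ✗ (not Boise) → not eligible.
Long-Term Disability — service 586 days ≥ 3 months (≈90 days) ✓; rating 4 ≥ 3 ✓; site Hamburg ✗ (not Pune or Albany) → not eligible.
Short-Term Disability — status full-time ✗ (requires seasonal) → not eligible.
Medical Plan — status full-time ✓; service 586 days ≥ 18 months (≈540 days) ✓; grade IC4 ≥ IC2 ✓ → eligible.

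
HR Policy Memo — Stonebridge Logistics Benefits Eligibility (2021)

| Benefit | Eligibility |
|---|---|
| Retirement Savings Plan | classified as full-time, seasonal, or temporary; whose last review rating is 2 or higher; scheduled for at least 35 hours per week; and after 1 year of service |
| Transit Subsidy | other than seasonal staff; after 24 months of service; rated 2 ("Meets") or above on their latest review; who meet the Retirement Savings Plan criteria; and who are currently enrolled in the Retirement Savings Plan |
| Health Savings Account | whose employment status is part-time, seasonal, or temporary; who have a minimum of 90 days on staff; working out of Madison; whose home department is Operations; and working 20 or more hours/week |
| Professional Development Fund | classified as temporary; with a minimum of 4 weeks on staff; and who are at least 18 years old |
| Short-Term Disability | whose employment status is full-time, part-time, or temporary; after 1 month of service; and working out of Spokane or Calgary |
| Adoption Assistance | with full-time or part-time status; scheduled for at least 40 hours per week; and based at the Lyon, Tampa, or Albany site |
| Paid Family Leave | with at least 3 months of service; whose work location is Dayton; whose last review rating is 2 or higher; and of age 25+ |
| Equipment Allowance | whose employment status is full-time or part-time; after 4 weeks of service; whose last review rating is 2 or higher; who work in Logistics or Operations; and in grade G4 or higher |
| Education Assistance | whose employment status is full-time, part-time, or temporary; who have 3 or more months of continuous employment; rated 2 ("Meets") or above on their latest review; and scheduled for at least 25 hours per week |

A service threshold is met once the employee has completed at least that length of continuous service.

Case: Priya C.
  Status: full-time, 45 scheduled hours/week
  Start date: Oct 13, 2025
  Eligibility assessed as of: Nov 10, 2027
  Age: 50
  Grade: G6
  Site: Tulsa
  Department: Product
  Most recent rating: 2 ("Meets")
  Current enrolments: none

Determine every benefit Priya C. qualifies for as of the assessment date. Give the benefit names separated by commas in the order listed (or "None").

Service from Oct 13, 2025 to Nov 10, 2027: 758 days.
Retirement Savings Plan — status full-time ✓; rating 2 ≥ 2 ✓; 45 hrs/wk ≥ 35 ✓; service 758 days ≥ 1 year (≈365 days) ✓ → eligible.
Transit Subsidy — status full-time ✓ (not excluded); service 758 days ≥ 24 months (≈720 days) ✓; rating 2 ≥ 2 ✓; eligible for Retirement Savings Plan ✓; not enrolled in Retirement Savings Plan ✗ → not eligible.
Health Savings Account — status full-time ✗ (requires part-time, seasonal, or temporary) → not eligible.
Professional Development Fund — status full-time ✗ (requires temporary) → not eligible.
Short-Term Disability — status full-time ✓; service 758 days ≥ 1 month (≈30 days) ✓; site Tulsa ✗ (not Spokane or Calgary) → not eligible.
Adoption Assistance — status full-time ✓; 45 hrs/wk ≥ 40 ✓; site Tulsa ✗ (not Lyon, Tampa, or Albany) → not eligible.
Paid Family Leave — service 758 days ≥ 3 months (≈90 days) ✓; site Tulsa ✗ (not Dayton) → not eligible.
Equipment Allowance — status full-time ✓; service 758 days ≥ 4 weeks (≈28 days) ✓; rating 2 ≥ 2 ✓; dept Product ✗ → not eligible.
Education Assistance — status full-time ✓; service 758 days ≥ 3 months (≈90 days) ✓; rating 2 ≥ 2 ✓; 45 hrs/wk ≥ 25 ✓ → eligible.

Retirement Savings Plan, Education Assistance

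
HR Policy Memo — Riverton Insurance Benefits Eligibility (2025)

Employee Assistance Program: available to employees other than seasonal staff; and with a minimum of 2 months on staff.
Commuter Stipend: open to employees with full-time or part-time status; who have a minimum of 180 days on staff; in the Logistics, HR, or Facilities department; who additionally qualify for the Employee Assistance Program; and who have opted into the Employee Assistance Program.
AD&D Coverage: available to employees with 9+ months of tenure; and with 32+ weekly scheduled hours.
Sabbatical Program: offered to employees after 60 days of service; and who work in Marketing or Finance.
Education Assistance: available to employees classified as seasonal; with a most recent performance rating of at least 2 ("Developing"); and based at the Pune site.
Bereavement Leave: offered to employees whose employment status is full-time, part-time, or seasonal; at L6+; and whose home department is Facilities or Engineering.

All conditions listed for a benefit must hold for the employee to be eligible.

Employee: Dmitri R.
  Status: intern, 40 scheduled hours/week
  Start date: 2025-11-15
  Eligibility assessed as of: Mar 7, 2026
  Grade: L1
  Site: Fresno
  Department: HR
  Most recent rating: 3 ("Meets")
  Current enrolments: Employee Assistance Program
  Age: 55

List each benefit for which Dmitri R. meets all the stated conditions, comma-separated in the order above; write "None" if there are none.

Service from 2025-11-15 to Mar 7, 2026: 112 days.
Employee Assistance Program — status intern ✓ (not excluded); service 112 days ≥ 2 months (≈60 days) ✓ → eligible.
Commuter Stipend — status intern ✗ (requires full-time or part-time) → not eligible.
AD&D Coverage — service 112 days < 9 months (≈270 days) ✗ → not eligible.
Sabbatical Program — service 112 days ≥ 60 days ✓; dept HR ✗ → not eligible.
Education Assistance — status intern ✗ (requires seasonal) → not eligible.
Bereavement Leave — status intern ✗ (requires full-time, part-time, or seasonal) → not eligible.

Employee Assistance Program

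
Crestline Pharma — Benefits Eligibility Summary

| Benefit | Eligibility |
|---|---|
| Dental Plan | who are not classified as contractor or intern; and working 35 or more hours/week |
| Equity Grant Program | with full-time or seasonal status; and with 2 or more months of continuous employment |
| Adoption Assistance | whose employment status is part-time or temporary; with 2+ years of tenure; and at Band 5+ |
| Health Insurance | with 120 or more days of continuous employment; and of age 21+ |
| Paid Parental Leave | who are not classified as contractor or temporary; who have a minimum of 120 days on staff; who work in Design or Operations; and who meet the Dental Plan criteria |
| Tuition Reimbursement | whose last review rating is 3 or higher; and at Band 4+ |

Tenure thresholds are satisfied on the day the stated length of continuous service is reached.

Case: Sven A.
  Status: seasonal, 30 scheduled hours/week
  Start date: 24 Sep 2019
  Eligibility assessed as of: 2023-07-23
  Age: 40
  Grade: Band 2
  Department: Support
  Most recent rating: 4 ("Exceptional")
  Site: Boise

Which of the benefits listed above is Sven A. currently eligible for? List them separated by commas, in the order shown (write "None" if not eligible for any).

Service from 24 Sep 2019 to 2023-07-23: 1398 days.
Dental Plan — status seasonal ✓ (not excluded); 30 hrs/wk < 35 ✗ → not eligible.
Equity Grant Program — status seasonal ✓; service 1398 days ≥ 2 months (≈60 days) ✓ → eligible.
Adoption Assistance — status seasonal ✗ (requires part-time or temporary) → not eligible.
Health Insurance — service 1398 days ≥ 120 days ✓; age 40 ≥ 21 ✓ → eligible.
Paid Parental Leave — status seasonal ✓ (not excluded); service 1398 days ≥ 120 days ✓; dept Support ✗ → not eligible.
Tuition Reimbursement — rating 4 ≥ 3 ✓; grade Band 2 < Band 4 ✗ → not eligible.

Equity Grant Program, Health Insurance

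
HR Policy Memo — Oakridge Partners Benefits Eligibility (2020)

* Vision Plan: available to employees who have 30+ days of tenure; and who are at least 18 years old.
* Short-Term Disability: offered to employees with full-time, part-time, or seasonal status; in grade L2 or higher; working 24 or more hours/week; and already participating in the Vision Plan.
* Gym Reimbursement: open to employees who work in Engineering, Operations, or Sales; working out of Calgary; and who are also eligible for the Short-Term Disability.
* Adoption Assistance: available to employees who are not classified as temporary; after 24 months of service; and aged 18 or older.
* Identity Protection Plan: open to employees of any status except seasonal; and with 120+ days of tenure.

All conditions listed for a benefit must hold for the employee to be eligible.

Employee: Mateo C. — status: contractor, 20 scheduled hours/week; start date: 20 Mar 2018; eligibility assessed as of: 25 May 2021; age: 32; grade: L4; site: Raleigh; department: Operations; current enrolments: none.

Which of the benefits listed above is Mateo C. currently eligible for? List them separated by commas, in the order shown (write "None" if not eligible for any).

Vision Plan, Adoption Assistance, Identity Protection Plan

Service from 20 Mar 2018 to 25 May 2021: 1162 days.
Vision Plan — service 1162 days ≥ 30 days ✓; age 32 ≥ 18 ✓ → eligible.
Short-Term Disability — status contractor ✗ (requires full-time, part-time, or seasonal) → not eligible.
Gym Reimbursement — dept Operations ✓; site Raleigh ✗ (not Calgary) → not eligible.
Adoption Assistance — status contractor ✓ (not excluded); service 1162 days ≥ 24 months (≈720 days) ✓; age 32 ≥ 18 ✓ → eligible.
Identity Protection Plan — status contractor ✓ (not excluded); service 1162 days ≥ 120 days ✓ → eligible.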